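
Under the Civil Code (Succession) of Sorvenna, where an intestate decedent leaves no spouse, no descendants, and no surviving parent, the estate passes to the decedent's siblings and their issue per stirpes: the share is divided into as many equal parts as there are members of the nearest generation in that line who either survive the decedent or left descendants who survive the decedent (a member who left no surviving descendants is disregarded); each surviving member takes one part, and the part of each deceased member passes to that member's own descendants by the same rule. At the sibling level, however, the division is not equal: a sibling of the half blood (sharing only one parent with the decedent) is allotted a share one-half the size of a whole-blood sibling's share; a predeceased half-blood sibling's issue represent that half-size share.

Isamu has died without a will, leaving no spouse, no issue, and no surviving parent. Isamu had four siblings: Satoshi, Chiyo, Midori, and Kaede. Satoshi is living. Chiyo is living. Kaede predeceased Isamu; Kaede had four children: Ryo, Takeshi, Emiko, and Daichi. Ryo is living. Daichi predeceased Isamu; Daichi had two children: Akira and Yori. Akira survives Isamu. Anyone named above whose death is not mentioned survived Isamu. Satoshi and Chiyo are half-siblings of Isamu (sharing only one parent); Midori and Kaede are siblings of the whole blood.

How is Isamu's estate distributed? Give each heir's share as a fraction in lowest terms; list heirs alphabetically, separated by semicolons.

Akira 1/24; Chiyo 1/6; Emiko 1/12; Midori 1/3; Ryo 1/12; Satoshi 1/6; Takeshi 1/12; Yori 1/24

No spouse, descendants, or parent survives, so the estate passes to Isamu's siblings per stirpes.
Half-blood siblings count for one-half the weight of whole-blood siblings at the initial division.
Dividing 1 in proportion to weights (total weight 3): Satoshi (weight 1/2) → 1/6; Chiyo (weight 1/2) → 1/6; Midori (weight 1) → 1/3; Kaede (weight 1) → 1/3.
Satoshi is living and takes 1/6.
Chiyo is living and takes 1/6.
Midori is living and takes 1/3.
Kaede predeceased; the 1/3 allotted to Kaede's branch passes to Kaede's issue by representation.
The 1/3 is divided into 4 equal shares of 1/12 among Ryo, Takeshi, Emiko, Daichi.
Ryo is living and takes 1/12.
Takeshi is living and takes 1/12.
Emiko is living and takes 1/12.
Daichi predeceased; the 1/12 allotted to Daichi's branch passes to Daichi's issue by representation.
The 1/12 is divided into 2 equal shares of 1/24 among Akira, Yori.
Akira is living and takes 1/24.
Yori is living and takes 1/24.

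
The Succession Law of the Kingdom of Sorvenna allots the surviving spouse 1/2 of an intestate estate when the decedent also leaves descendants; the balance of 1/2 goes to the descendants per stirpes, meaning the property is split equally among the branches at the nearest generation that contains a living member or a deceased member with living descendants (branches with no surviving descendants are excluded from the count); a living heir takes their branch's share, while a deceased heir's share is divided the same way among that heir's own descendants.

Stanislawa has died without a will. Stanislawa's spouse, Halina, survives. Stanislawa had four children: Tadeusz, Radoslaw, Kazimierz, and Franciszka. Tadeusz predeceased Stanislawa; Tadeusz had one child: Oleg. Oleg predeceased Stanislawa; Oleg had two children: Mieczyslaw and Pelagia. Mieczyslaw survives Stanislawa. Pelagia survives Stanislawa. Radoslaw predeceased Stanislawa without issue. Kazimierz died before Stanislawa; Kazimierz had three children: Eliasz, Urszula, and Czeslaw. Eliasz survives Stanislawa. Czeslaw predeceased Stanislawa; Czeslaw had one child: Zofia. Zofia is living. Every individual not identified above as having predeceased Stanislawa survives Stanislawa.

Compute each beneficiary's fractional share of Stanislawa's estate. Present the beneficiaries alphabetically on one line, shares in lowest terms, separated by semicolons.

Halina, as surviving spouse, takes 1/2.
The remaining 1/2 passes to Stanislawa's descendants per stirpes.
Radoslaw left no surviving issue, so that branch lapses and is disregarded.
The 1/2 is divided into 3 equal shares of 1/6 among Tadeusz, Kazimierz, Franciszka.
Tadeusz predeceased; the 1/6 allotted to Tadeusz's branch passes to Tadeusz's issue by representation.
Oleg's line is the sole branch at this level, so the full 1/6 passes to Oleg's issue by representation.
The 1/6 is divided into 2 equal shares of 1/12 among Mieczyslaw, Pelagia.
Mieczyslaw is living and takes 1/12.
Pelagia is living and takes 1/12.
Kazimierz predeceased; the 1/6 allotted to Kazimierz's branch passes to Kazimierz's issue by representation.
The 1/6 is divided into 3 equal shares of 1/18 among Eliasz, Urszula, Czeslaw.
Eliasz is living and takes 1/18.
Urszula is living and takes 1/18.
Czeslaw predeceased; the 1/18 allotted to Czeslaw's branch passes to Czeslaw's issue by representation.
Zofia is the sole taker at this level and receives the full 1/18.
Franciszka is living and takes 1/6.

Eliasz 1/18; Franciszka 1/6; Halina 1/2; Mieczyslaw 1/12; Pelagia 1/12; Urszula 1/18; Zofia 1/18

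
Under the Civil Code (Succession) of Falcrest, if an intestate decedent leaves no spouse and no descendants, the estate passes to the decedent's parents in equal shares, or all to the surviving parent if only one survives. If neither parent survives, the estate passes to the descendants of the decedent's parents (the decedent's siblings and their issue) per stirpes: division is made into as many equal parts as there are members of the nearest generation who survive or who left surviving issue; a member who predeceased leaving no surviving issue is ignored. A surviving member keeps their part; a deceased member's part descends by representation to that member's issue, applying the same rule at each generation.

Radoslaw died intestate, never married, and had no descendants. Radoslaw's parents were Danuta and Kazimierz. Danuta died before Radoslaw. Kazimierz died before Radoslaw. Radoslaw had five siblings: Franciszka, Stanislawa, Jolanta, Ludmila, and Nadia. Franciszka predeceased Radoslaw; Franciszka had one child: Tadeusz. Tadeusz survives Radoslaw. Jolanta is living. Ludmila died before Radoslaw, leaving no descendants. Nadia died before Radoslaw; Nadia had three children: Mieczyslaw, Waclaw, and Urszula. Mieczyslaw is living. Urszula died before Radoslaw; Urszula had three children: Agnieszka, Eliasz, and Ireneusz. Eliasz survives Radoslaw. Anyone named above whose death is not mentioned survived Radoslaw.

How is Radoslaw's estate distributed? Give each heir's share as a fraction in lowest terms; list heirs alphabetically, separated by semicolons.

Neither parent survives and there are no descendants, so the estate passes to Radoslaw's siblings and their issue per stirpes.
Ludmila left no surviving issue, so that branch lapses and is disregarded.
The estate is divided into 4 equal shares of 1/4 among Franciszka, Stanislawa, Jolanta, Nadia.
Franciszka predeceased; the 1/4 allotted to Franciszka's branch passes to Franciszka's issue by representation.
Tadeusz is the sole taker at this level and receives the full 1/4.
Stanislawa is living and takes 1/4.
Jolanta is living and takes 1/4.
Nadia predeceased; the 1/4 allotted to Nadia's branch passes to Nadia's issue by representation.
The 1/4 is divided into 3 equal shares of 1/12 among Mieczyslaw, Waclaw, Urszula.
Mieczyslaw is living and takes 1/12.
Waclaw is living and takes 1/12.
Urszula predeceased; the 1/12 allotted to Urszula's branch passes to Urszula's issue by representation.
The 1/12 is divided into 3 equal shares of 1/36 among Agnieszka, Eliasz, Ireneusz.
Agnieszka is living and takes 1/36.
Eliasz is living and takes 1/36.
Ireneusz is living and takes 1/36.

Agnieszka 1/36; Eliasz 1/36; Ireneusz 1/36; Jolanta 1/4; Mieczyslaw 1/12; Stanislawa 1/4; Tadeusz 1/4; Waclaw 1/12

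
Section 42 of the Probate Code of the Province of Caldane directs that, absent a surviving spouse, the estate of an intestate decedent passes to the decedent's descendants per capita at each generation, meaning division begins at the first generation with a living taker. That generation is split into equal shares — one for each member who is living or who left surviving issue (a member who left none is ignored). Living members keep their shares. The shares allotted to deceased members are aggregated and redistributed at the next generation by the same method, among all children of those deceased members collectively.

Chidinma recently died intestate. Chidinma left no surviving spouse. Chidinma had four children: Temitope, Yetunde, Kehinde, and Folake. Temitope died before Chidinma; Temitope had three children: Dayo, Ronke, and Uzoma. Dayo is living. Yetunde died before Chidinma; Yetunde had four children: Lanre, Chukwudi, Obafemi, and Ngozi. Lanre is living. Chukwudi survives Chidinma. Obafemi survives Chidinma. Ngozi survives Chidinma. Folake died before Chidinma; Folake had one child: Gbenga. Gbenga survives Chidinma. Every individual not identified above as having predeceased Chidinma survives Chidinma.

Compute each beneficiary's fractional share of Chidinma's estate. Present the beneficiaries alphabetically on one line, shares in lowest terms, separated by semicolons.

Chukwudi 3/32; Dayo 3/32; Gbenga 3/32; Kehinde 1/4; Lanre 3/32; Ngozi 3/32; Obafemi 3/32; Ronke 3/32; Uzoma 3/32

There is no surviving spouse, so the entire estate passes to Chidinma's descendants per capita at each generation.
At generation 1 (Temitope, Yetunde, Kehinde, Folake) there are 4 shares of (1)/4 = 1/4 each.
Living: Kehinde — each takes 1/4.
Deceased: Temitope, Yetunde, and Folake. Their combined 3/4 is pooled and carried to generation 2.
At generation 2 (Dayo, Ronke, Uzoma, Lanre, Chukwudi, Obafemi, Ngozi, Gbenga) there are 8 shares of (3/4)/8 = 3/32 each.
Living: Dayo, Ronke, Uzoma, Lanre, Chukwudi, Obafemi, Ngozi, and Gbenga — each takes 3/32.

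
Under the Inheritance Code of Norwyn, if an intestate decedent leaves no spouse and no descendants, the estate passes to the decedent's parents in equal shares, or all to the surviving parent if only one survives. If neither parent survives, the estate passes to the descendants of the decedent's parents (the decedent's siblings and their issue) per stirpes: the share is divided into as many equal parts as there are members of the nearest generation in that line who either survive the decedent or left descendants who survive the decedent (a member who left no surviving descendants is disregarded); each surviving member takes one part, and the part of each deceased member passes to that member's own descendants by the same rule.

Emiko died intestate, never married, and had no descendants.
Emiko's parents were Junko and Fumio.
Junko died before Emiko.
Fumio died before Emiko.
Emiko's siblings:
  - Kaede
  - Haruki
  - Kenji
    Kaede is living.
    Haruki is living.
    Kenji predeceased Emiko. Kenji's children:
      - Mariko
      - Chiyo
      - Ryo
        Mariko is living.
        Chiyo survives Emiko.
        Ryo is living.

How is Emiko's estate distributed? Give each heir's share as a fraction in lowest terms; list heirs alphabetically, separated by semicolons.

Neither parent survives and there are no descendants, so the estate passes to Emiko's siblings and their issue per stirpes.
The estate is divided into 3 equal shares of 1/3 among Kaede, Haruki, Kenji.
Kaede is living and takes 1/3.
Haruki is living and takes 1/3.
Kenji predeceased; the 1/3 allotted to Kenji's branch passes to Kenji's issue by representation.
The 1/3 is divided into 3 equal shares of 1/9 among Mariko, Chiyo, Ryo.
Mariko is living and takes 1/9.
Chiyo is living and takes 1/9.
Ryo is living and takes 1/9.

Chiyo 1/9; Haruki 1/3; Kaede 1/3; Mariko 1/9; Ryo 1/9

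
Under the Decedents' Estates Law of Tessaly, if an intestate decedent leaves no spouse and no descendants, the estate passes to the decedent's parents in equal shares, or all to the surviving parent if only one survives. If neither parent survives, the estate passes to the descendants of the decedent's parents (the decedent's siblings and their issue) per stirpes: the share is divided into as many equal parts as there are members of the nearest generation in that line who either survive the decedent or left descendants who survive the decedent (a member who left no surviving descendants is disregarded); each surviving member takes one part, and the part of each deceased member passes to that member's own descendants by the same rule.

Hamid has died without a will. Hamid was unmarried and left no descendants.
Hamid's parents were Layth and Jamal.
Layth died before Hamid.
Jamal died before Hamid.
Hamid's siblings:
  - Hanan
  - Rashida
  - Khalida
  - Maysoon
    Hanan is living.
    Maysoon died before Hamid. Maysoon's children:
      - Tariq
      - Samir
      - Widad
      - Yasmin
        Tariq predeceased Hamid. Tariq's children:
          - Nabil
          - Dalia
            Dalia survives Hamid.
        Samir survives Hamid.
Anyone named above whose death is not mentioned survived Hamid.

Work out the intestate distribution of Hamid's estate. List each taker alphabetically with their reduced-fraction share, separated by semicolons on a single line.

Dalia 1/32; Hanan 1/4; Khalida 1/4; Nabil 1/32; Rashida 1/4; Samir 1/16; Widad 1/16; Yasmin 1/16

Neither parent survives and there are no descendants, so the estate passes to Hamid's siblings and their issue per stirpes.
The estate is divided into 4 equal shares of 1/4 among Hanan, Rashida, Khalida, Maysoon.
Hanan is living and takes 1/4.
Rashida is living and takes 1/4.
Khalida is living and takes 1/4.
Maysoon predeceased; the 1/4 allotted to Maysoon's branch passes to Maysoon's issue by representation.
The 1/4 is divided into 4 equal shares of 1/16 among Tariq, Samir, Widad, Yasmin.
Tariq predeceased; the 1/16 allotted to Tariq's branch passes to Tariq's issue by representation.
The 1/16 is divided into 2 equal shares of 1/32 among Nabil, Dalia.
Nabil is living and takes 1/32.
Dalia is living and takes 1/32.
Samir is living and takes 1/16.
Widad is living and takes 1/16.
Yasmin is living and takes 1/16.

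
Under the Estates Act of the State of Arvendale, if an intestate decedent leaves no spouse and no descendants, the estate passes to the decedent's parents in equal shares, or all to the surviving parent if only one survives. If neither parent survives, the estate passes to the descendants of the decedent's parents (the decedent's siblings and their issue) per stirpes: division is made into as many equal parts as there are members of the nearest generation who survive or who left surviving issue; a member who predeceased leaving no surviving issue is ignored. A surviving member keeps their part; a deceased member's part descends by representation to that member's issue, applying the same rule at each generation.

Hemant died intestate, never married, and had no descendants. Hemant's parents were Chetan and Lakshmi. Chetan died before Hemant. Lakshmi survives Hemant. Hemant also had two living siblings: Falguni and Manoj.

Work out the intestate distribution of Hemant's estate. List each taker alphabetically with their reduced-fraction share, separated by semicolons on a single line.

Only one parent, Lakshmi, survives, so Lakshmi takes the entire estate. The siblings take nothing because a surviving parent has priority.

Lakshmi 1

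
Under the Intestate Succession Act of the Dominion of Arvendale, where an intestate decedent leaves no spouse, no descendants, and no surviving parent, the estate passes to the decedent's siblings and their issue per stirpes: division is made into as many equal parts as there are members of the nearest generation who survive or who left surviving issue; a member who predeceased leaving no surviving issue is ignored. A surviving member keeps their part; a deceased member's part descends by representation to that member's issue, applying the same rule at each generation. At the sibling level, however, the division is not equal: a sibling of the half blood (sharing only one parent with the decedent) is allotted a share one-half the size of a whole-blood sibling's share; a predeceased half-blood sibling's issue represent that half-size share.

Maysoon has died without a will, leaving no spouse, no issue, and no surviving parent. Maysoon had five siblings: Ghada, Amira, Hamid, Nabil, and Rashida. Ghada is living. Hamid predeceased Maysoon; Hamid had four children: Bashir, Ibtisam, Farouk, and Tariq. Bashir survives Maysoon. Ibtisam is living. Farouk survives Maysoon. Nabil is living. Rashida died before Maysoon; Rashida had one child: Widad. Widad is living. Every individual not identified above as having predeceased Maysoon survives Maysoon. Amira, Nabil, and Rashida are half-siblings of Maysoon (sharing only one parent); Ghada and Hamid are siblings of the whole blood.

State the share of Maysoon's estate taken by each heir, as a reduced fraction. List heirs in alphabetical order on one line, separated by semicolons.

No spouse, descendants, or parent survives, so the estate passes to Maysoon's siblings per stirpes.
Half-blood siblings count for one-half the weight of whole-blood siblings at the initial division.
Dividing 1 in proportion to weights (total weight 7/2): Ghada (weight 1) → 2/7; Amira (weight 1/2) → 1/7; Hamid (weight 1) → 2/7; Nabil (weight 1/2) → 1/7; Rashida (weight 1/2) → 1/7.
Ghada is living and takes 2/7.
Amira is living and takes 1/7.
Hamid predeceased; the 2/7 allotted to Hamid's branch passes to Hamid's issue by representation.
The 2/7 is divided into 4 equal shares of 1/14 among Bashir, Ibtisam, Farouk, Tariq.
Bashir is living and takes 1/14.
Ibtisam is living and takes 1/14.
Farouk is living and takes 1/14.
Tariq is living and takes 1/14.
Nabil is living and takes 1/7.
Rashida predeceased; the 1/7 allotted to Rashida's branch passes to Rashida's issue by representation.
Widad is the sole taker at this level and receives the full 1/7.

Amira 1/7; Bashir 1/14; Farouk 1/14; Ghada 2/7; Ibtisam 1/14; Nabil 1/7; Tariq 1/14; Widad 1/7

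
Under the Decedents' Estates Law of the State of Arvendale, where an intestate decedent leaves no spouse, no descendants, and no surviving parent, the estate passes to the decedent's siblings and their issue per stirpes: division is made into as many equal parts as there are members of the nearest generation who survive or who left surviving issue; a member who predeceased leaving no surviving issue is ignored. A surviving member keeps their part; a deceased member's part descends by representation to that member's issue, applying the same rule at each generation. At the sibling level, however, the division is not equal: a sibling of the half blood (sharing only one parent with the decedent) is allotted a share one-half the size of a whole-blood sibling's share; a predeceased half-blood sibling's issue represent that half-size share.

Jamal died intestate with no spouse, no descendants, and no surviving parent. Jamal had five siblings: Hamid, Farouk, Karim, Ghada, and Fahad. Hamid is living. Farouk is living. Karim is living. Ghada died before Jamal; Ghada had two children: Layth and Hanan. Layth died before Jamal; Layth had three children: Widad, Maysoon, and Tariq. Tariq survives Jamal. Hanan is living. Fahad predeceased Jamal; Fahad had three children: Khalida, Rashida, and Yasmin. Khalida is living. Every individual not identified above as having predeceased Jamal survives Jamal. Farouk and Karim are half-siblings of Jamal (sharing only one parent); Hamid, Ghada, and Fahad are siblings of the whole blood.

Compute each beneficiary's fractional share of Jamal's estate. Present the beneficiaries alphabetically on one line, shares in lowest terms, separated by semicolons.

Farouk 1/8; Hamid 1/4; Hanan 1/8; Karim 1/8; Khalida 1/12; Maysoon 1/24; Rashida 1/12; Tariq 1/24; Widad 1/24; Yasmin 1/12

No spouse, descendants, or parent survives, so the estate passes to Jamal's siblings per stirpes.
Half-blood siblings count for one-half the weight of whole-blood siblings at the initial division.
Dividing 1 in proportion to weights (total weight 4): Hamid (weight 1) → 1/4; Farouk (weight 1/2) → 1/8; Karim (weight 1/2) → 1/8; Ghada (weight 1) → 1/4; Fahad (weight 1) → 1/4.
Hamid is living and takes 1/4.
Farouk is living and takes 1/8.
Karim is living and takes 1/8.
Ghada predeceased; the 1/4 allotted to Ghada's branch passes to Ghada's issue by representation.
The 1/4 is divided into 2 equal shares of 1/8 among Layth, Hanan.
Layth predeceased; the 1/8 allotted to Layth's branch passes to Layth's issue by representation.
The 1/8 is divided into 3 equal shares of 1/24 among Widad, Maysoon, Tariq.
Widad is living and takes 1/24.
Maysoon is living and takes 1/24.
Tariq is living and takes 1/24.
Hanan is living and takes 1/8.
Fahad predeceased; the 1/4 allotted to Fahad's branch passes to Fahad's issue by representation.
The 1/4 is divided into 3 equal shares of 1/12 among Khalida, Rashida, Yasmin.
Khalida is living and takes 1/12.
Rashida is living and takes 1/12.
Yasmin is living and takes 1/12.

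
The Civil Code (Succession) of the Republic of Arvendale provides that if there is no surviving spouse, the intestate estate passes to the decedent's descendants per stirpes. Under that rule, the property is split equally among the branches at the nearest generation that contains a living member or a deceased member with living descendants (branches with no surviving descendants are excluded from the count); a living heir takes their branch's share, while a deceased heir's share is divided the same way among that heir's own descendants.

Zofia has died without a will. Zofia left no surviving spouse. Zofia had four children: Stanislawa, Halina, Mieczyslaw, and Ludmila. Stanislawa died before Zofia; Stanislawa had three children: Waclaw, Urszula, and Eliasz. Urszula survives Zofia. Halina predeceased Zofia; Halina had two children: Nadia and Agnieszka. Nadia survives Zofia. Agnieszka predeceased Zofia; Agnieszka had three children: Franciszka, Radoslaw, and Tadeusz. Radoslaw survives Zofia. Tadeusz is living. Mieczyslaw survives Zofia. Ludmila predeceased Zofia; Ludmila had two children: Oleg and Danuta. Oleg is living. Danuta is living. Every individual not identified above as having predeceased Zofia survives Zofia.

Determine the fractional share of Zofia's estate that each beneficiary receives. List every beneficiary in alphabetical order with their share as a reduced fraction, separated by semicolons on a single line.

There is no surviving spouse, so the entire estate passes to Zofia's descendants per stirpes.
The estate is divided into 4 equal shares of 1/4 among Stanislawa, Halina, Mieczyslaw, Ludmila.
Stanislawa predeceased; the 1/4 allotted to Stanislawa's branch passes to Stanislawa's issue by representation.
The 1/4 is divided into 3 equal shares of 1/12 among Waclaw, Urszula, Eliasz.
Waclaw is living and takes 1/12.
Urszula is living and takes 1/12.
Eliasz is living and takes 1/12.
Halina predeceased; the 1/4 allotted to Halina's branch passes to Halina's issue by representation.
The 1/4 is divided into 2 equal shares of 1/8 among Nadia, Agnieszka.
Nadia is living and takes 1/8.
Agnieszka predeceased; the 1/8 allotted to Agnieszka's branch passes to Agnieszka's issue by representation.
The 1/8 is divided into 3 equal shares of 1/24 among Franciszka, Radoslaw, Tadeusz.
Franciszka is living and takes 1/24.
Radoslaw is living and takes 1/24.
Tadeusz is living and takes 1/24.
Mieczyslaw is living and takes 1/4.
Ludmila predeceased; the 1/4 allotted to Ludmila's branch passes to Ludmila's issue by representation.
The 1/4 is divided into 2 equal shares of 1/8 among Oleg, Danuta.
Oleg is living and takes 1/8.
Danuta is living and takes 1/8.

Danuta 1/8; Eliasz 1/12; Franciszka 1/24; Mieczyslaw 1/4; Nadia 1/8; Oleg 1/8; Radoslaw 1/24; Tadeusz 1/24; Urszula 1/12; Waclaw 1/12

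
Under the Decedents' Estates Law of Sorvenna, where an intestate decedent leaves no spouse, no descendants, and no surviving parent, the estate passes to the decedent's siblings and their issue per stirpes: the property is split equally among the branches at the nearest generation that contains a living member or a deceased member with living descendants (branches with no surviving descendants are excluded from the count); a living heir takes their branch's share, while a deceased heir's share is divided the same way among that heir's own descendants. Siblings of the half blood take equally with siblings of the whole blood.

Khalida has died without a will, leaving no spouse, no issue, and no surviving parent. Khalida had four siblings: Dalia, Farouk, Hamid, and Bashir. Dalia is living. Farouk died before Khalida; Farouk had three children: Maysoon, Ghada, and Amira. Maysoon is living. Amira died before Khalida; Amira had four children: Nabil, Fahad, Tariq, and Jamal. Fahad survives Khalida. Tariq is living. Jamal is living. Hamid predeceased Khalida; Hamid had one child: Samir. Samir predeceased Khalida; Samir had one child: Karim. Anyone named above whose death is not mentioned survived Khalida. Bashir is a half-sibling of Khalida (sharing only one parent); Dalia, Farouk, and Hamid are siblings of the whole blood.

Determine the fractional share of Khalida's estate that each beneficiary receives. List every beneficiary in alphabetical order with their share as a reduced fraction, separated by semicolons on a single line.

No spouse, descendants, or parent survives, so the estate passes to Khalida's siblings per stirpes.
Half-blood and whole-blood siblings take equally under the stated rule.
The estate is divided into 4 equal shares of 1/4 among Dalia, Farouk, Hamid, Bashir.
Dalia is living and takes 1/4.
Farouk predeceased; the 1/4 allotted to Farouk's branch passes to Farouk's issue by representation.
The 1/4 is divided into 3 equal shares of 1/12 among Maysoon, Ghada, Amira.
Maysoon is living and takes 1/12.
Ghada is living and takes 1/12.
Amira predeceased; the 1/12 allotted to Amira's branch passes to Amira's issue by representation.
The 1/12 is divided into 4 equal shares of 1/48 among Nabil, Fahad, Tariq, Jamal.
Nabil is living and takes 1/48.
Fahad is living and takes 1/48.
Tariq is living and takes 1/48.
Jamal is living and takes 1/48.
Hamid predeceased; the 1/4 allotted to Hamid's branch passes to Hamid's issue by representation.
Samir's line is the sole branch at this level, so the full 1/4 passes to Samir's issue by representation.
Karim is the sole taker at this level and receives the full 1/4.
Bashir is living and takes 1/4.

Bashir 1/4; Dalia 1/4; Fahad 1/48; Ghada 1/12; Jamal 1/48; Karim 1/4; Maysoon 1/12; Nabil 1/48; Tariq 1/48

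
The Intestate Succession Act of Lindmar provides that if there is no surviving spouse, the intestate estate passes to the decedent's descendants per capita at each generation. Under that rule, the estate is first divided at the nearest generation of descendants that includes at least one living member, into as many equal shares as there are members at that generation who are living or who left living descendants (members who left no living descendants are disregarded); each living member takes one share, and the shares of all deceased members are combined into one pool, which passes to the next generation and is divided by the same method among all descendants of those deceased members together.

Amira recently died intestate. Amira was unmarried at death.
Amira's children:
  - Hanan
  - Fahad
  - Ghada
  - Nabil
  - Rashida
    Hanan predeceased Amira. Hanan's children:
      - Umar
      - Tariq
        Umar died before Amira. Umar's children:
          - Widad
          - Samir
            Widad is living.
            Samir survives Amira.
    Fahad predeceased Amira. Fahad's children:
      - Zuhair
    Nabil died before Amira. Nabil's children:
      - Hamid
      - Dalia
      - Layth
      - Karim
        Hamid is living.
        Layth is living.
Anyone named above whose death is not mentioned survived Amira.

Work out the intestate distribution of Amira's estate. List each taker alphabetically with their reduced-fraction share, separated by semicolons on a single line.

There is no surviving spouse, so the entire estate passes to Amira's descendants per capita at each generation.
At generation 1 (Hanan, Fahad, Ghada, Nabil, Rashida) there are 5 shares of (1)/5 = 1/5 each.
Living: Ghada and Rashida — each takes 1/5.
Deceased: Hanan, Fahad, and Nabil. Their combined 3/5 is pooled and carried to generation 2.
At generation 2 (Umar, Tariq, Zuhair, Hamid, Dalia, Layth, Karim) there are 7 shares of (3/5)/7 = 3/35 each.
Living: Tariq, Zuhair, Hamid, Dalia, Layth, and Karim — each takes 3/35.
Deceased: Umar. That 3/35 share is carried to generation 3.
At generation 3 (Widad, Samir) there are 2 shares of (3/35)/2 = 3/70 each.
Living: Widad and Samir — each takes 3/70.

Dalia 3/35; Ghada 1/5; Hamid 3/35; Karim 3/35; Layth 3/35; Rashida 1/5; Samir 3/70; Tariq 3/35; Widad 3/70; Zuhair 3/35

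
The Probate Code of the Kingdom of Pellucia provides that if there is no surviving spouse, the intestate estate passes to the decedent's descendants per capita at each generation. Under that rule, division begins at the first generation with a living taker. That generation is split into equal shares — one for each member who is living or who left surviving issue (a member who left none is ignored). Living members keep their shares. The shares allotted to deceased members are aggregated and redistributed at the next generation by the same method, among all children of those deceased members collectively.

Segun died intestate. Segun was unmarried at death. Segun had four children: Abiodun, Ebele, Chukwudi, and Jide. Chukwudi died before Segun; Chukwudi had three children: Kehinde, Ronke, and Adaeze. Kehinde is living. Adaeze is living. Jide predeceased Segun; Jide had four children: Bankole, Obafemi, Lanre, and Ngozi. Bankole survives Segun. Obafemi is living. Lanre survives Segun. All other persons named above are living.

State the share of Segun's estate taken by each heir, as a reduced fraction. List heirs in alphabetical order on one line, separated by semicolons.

Abiodun 1/4; Adaeze 1/14; Bankole 1/14; Ebele 1/4; Kehinde 1/14; Lanre 1/14; Ngozi 1/14; Obafemi 1/14; Ronke 1/14

There is no surviving spouse, so the entire estate passes to Segun's descendants per capita at each generation.
At generation 1 (Abiodun, Ebele, Chukwudi, Jide) there are 4 shares of (1)/4 = 1/4 each.
Living: Abiodun and Ebele — each takes 1/4.
Deceased: Chukwudi and Jide. Their combined 1/2 is pooled and carried to generation 2.
At generation 2 (Kehinde, Ronke, Adaeze, Bankole, Obafemi, Lanre, Ngozi) there are 7 shares of (1/2)/7 = 1/14 each.
Living: Kehinde, Ronke, Adaeze, Bankole, Obafemi, Lanre, and Ngozi — each takes 1/14.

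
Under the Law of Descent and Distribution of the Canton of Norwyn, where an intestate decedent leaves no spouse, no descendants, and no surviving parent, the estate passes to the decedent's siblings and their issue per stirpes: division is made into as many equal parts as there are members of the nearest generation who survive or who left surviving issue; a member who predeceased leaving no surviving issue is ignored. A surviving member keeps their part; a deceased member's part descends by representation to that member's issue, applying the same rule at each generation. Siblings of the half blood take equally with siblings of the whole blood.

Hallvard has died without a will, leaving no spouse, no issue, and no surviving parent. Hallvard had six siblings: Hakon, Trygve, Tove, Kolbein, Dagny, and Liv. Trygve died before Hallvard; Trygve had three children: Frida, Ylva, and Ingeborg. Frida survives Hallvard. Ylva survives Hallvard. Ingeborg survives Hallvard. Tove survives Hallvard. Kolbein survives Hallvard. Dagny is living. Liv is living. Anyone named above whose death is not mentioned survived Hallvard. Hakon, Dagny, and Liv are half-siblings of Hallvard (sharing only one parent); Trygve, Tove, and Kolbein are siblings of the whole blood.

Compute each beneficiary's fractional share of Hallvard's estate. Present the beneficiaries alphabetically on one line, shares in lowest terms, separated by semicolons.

Dagny 1/6; Frida 1/18; Hakon 1/6; Ingeborg 1/18; Kolbein 1/6; Liv 1/6; Tove 1/6; Ylva 1/18

No spouse, descendants, or parent survives, so the estate passes to Hallvard's siblings per stirpes.
Half-blood and whole-blood siblings take equally under the stated rule.
The estate is divided into 6 equal shares of 1/6 among Hakon, Trygve, Tove, Kolbein, Dagny, Liv.
Hakon is living and takes 1/6.
Trygve predeceased; the 1/6 allotted to Trygve's branch passes to Trygve's issue by representation.
The 1/6 is divided into 3 equal shares of 1/18 among Frida, Ylva, Ingeborg.
Frida is living and takes 1/18.
Ylva is living and takes 1/18.
Ingeborg is living and takes 1/18.
Tove is living and takes 1/6.
Kolbein is living and takes 1/6.
Dagny is living and takes 1/6.
Liv is living and takes 1/6.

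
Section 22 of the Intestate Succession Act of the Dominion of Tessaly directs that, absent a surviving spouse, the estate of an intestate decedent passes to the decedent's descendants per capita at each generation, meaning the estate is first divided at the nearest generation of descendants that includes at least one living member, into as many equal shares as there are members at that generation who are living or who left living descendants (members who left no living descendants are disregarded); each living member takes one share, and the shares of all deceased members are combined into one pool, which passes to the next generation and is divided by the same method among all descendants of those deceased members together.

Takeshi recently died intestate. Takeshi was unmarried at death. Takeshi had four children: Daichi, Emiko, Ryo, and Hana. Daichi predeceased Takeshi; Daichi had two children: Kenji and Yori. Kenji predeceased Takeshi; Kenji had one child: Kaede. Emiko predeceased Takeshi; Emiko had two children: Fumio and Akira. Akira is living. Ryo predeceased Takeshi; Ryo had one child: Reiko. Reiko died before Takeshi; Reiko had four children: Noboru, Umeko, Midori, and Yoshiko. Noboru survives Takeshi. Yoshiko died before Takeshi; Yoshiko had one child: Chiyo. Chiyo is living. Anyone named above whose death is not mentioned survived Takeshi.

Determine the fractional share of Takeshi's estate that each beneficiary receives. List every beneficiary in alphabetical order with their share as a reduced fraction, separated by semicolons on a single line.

Akira 3/20; Chiyo 3/50; Fumio 3/20; Hana 1/4; Kaede 3/50; Midori 3/50; Noboru 3/50; Umeko 3/50; Yori 3/20

There is no surviving spouse, so the entire estate passes to Takeshi's descendants per capita at each generation.
At generation 1 (Daichi, Emiko, Ryo, Hana) there are 4 shares of (1)/4 = 1/4 each.
Living: Hana — each takes 1/4.
Deceased: Daichi, Emiko, and Ryo. Their combined 3/4 is pooled and carried to generation 2.
At generation 2 (Kenji, Yori, Fumio, Akira, Reiko) there are 5 shares of (3/4)/5 = 3/20 each.
Living: Yori, Fumio, and Akira — each takes 3/20.
Deceased: Kenji and Reiko. Their combined 3/10 is pooled and carried to generation 3.
At generation 3 (Kaede, Noboru, Umeko, Midori, Yoshiko) there are 5 shares of (3/10)/5 = 3/50 each.
Living: Kaede, Noboru, Umeko, and Midori — each takes 3/50.
Deceased: Yoshiko. That 3/50 share is carried to generation 4.
At generation 4 (Chiyo) there are 1 shares of (3/50)/1 = 3/50 each.
Living: Chiyo — each takes 3/50.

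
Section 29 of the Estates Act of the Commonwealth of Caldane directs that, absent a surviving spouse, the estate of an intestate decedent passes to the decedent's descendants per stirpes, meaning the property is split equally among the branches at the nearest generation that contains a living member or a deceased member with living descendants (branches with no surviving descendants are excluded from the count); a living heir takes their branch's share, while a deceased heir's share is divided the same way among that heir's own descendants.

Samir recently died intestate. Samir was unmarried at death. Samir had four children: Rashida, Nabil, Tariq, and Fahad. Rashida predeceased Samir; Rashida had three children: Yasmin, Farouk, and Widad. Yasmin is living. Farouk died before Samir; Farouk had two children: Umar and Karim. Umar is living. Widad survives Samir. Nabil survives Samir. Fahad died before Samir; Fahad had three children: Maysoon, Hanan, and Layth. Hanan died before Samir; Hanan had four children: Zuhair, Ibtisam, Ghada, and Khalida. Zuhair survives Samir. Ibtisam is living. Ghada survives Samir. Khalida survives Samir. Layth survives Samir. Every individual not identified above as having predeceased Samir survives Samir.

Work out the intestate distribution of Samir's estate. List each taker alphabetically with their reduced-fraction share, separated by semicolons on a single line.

Ghada 1/48; Ibtisam 1/48; Karim 1/24; Khalida 1/48; Layth 1/12; Maysoon 1/12; Nabil 1/4; Tariq 1/4; Umar 1/24; Widad 1/12; Yasmin 1/12; Zuhair 1/48

There is no surviving spouse, so the entire estate passes to Samir's descendants per stirpes.
The estate is divided into 4 equal shares of 1/4 among Rashida, Nabil, Tariq, Fahad.
Rashida predeceased; the 1/4 allotted to Rashida's branch passes to Rashida's issue by representation.
The 1/4 is divided into 3 equal shares of 1/12 among Yasmin, Farouk, Widad.
Yasmin is living and takes 1/12.
Farouk predeceased; the 1/12 allotted to Farouk's branch passes to Farouk's issue by representation.
The 1/12 is divided into 2 equal shares of 1/24 among Umar, Karim.
Umar is living and takes 1/24.
Karim is living and takes 1/24.
Widad is living and takes 1/12.
Nabil is living and takes 1/4.
Tariq is living and takes 1/4.
Fahad predeceased; the 1/4 allotted to Fahad's branch passes to Fahad's issue by representation.
The 1/4 is divided into 3 equal shares of 1/12 among Maysoon, Hanan, Layth.
Maysoon is living and takes 1/12.
Hanan predeceased; the 1/12 allotted to Hanan's branch passes to Hanan's issue by representation.
The 1/12 is divided into 4 equal shares of 1/48 among Zuhair, Ibtisam, Ghada, Khalida.
Zuhair is living and takes 1/48.
Ibtisam is living and takes 1/48.
Ghada is living and takes 1/48.
Khalida is living and takes 1/48.
Layth is living and takes 1/12.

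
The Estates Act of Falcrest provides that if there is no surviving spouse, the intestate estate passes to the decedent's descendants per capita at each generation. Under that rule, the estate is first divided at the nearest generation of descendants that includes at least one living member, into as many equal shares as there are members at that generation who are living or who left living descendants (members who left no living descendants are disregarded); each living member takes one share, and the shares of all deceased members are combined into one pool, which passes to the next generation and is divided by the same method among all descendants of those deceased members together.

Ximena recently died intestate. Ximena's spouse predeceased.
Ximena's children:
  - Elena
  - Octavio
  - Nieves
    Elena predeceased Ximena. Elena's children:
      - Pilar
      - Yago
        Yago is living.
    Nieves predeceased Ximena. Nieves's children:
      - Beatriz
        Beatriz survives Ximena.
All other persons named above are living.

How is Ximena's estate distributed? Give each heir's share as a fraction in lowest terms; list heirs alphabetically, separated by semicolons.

There is no surviving spouse, so the entire estate passes to Ximena's descendants per capita at each generation.
At generation 1 (Elena, Octavio, Nieves) there are 3 shares of (1)/3 = 1/3 each.
Living: Octavio — each takes 1/3.
Deceased: Elena and Nieves. Their combined 2/3 is pooled and carried to generation 2.
At generation 2 (Pilar, Yago, Beatriz) there are 3 shares of (2/3)/3 = 2/9 each.
Living: Pilar, Yago, and Beatriz — each takes 2/9.

Beatriz 2/9; Octavio 1/3; Pilar 2/9; Yago 2/9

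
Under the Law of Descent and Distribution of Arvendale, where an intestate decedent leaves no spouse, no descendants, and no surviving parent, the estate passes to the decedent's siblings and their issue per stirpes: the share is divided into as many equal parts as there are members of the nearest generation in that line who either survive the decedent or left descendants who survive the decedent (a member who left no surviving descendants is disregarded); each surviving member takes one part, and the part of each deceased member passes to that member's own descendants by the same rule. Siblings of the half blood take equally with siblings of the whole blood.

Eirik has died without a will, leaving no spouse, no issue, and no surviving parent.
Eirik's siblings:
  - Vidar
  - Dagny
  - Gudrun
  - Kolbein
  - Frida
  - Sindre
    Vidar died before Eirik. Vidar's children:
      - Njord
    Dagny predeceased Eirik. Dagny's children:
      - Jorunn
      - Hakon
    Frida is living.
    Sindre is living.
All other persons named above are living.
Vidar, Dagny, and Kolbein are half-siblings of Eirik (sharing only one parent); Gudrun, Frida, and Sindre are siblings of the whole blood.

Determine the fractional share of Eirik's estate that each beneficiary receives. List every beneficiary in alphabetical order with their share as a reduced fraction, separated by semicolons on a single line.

No spouse, descendants, or parent survives, so the estate passes to Eirik's siblings per stirpes.
Half-blood and whole-blood siblings take equally under the stated rule.
The estate is divided into 6 equal shares of 1/6 among Vidar, Dagny, Gudrun, Kolbein, Frida, Sindre.
Vidar predeceased; the 1/6 allotted to Vidar's branch passes to Vidar's issue by representation.
Njord is the sole taker at this level and receives the full 1/6.
Dagny predeceased; the 1/6 allotted to Dagny's branch passes to Dagny's issue by representation.
The 1/6 is divided into 2 equal shares of 1/12 among Jorunn, Hakon.
Jorunn is living and takes 1/12.
Hakon is living and takes 1/12.
Gudrun is living and takes 1/6.
Kolbein is living and takes 1/6.
Frida is living and takes 1/6.
Sindre is living and takes 1/6.

Frida 1/6; Gudrun 1/6; Hakon 1/12; Jorunn 1/12; Kolbein 1/6; Njord 1/6; Sindre 1/6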